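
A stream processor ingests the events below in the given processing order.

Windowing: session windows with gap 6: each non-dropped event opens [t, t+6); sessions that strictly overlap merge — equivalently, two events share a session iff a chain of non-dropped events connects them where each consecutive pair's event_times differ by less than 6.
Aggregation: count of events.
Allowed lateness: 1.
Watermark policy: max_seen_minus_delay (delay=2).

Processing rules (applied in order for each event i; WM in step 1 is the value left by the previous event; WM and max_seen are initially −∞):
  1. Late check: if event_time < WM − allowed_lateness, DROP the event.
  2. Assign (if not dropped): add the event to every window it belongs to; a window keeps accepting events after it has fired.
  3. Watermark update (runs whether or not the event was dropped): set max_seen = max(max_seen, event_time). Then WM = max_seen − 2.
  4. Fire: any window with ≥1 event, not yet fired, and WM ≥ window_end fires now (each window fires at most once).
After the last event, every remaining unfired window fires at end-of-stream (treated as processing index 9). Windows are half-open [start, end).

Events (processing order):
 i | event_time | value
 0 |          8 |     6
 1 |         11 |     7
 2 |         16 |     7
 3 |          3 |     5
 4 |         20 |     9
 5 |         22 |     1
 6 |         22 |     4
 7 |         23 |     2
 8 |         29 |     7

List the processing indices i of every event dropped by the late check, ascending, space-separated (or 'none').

3

i=0 t=8 v=6: → [8,14); WM=6
i=1 t=11 v=7: → [8,17); WM=9
i=2 t=16 v=7: → [8,22); WM=14
i=3 t=3 v=5: DROP (t<14-1); WM=14
i=4 t=20 v=9: → [8,26); WM=18
i=5 t=22 v=1: → [8,28); WM=20
i=6 t=22 v=4: → [8,28); WM=20
i=7 t=23 v=2: → [8,29); WM=21
i=8 t=29 v=7: → [29,35); WM=27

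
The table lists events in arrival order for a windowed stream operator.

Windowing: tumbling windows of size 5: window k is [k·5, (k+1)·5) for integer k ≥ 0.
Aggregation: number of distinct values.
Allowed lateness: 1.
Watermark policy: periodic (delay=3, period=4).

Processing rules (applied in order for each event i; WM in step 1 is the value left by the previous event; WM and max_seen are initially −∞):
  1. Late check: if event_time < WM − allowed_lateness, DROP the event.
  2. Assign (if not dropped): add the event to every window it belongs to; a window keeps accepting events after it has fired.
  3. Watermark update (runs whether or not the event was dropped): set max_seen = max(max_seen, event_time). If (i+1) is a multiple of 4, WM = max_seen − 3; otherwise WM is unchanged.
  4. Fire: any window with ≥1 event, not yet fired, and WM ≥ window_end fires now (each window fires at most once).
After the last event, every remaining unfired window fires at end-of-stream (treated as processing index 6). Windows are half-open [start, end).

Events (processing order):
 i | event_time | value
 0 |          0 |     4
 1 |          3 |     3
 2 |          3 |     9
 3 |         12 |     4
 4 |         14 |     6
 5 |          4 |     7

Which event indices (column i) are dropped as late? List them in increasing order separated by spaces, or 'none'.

i=0 t=0 v=4: → [0,5); WM=−∞
i=1 t=3 v=3: → [0,5); WM=−∞
i=2 t=3 v=9: → [0,5); WM=−∞
i=3 t=12 v=4: → [10,15); WM=9; [0,5) fires=3
i=4 t=14 v=6: → [10,15); WM=9
i=5 t=4 v=7: DROP (t<9-1); WM=9

5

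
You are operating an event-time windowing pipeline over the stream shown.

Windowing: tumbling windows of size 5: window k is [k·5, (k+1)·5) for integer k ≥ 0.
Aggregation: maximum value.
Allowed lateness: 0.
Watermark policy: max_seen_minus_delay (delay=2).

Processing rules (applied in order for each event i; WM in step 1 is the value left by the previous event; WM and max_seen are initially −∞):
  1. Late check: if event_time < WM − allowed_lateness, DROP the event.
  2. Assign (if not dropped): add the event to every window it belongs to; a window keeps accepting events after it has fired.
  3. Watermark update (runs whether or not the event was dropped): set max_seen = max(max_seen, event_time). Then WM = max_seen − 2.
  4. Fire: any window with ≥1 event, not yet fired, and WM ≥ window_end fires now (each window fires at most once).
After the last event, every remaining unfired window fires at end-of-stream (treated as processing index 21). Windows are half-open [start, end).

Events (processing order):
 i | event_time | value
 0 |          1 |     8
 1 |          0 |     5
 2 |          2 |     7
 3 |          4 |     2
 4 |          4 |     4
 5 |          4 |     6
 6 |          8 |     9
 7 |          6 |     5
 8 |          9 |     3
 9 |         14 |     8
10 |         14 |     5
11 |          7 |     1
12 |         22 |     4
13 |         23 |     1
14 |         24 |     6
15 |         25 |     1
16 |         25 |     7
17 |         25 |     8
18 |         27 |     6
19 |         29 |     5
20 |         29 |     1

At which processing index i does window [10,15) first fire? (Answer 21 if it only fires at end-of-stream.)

12

i=0 t=1 v=8: → [0,5); WM=-1
i=1 t=0 v=5: → [0,5); WM=-1
i=2 t=2 v=7: → [0,5); WM=0
i=3 t=4 v=2: → [0,5); WM=2
i=4 t=4 v=4: → [0,5); WM=2
i=5 t=4 v=6: → [0,5); WM=2
i=6 t=8 v=9: → [5,10); WM=6; [0,5) fires=8
i=7 t=6 v=5: → [5,10); WM=6
i=8 t=9 v=3: → [5,10); WM=7
i=9 t=14 v=8: → [10,15); WM=12; [5,10) fires=9
i=10 t=14 v=5: → [10,15); WM=12
i=11 t=7 v=1: DROP (t<12-0); WM=12
i=12 t=22 v=4: → [20,25); WM=20; [10,15) fires=8
i=13 t=23 v=1: → [20,25); WM=21
i=14 t=24 v=6: → [20,25); WM=22
i=15 t=25 v=1: → [25,30); WM=23
i=16 t=25 v=7: → [25,30); WM=23
i=17 t=25 v=8: → [25,30); WM=23
i=18 t=27 v=6: → [25,30); WM=25; [20,25) fires=6
i=19 t=29 v=5: → [25,30); WM=27
i=20 t=29 v=1: → [25,30); WM=27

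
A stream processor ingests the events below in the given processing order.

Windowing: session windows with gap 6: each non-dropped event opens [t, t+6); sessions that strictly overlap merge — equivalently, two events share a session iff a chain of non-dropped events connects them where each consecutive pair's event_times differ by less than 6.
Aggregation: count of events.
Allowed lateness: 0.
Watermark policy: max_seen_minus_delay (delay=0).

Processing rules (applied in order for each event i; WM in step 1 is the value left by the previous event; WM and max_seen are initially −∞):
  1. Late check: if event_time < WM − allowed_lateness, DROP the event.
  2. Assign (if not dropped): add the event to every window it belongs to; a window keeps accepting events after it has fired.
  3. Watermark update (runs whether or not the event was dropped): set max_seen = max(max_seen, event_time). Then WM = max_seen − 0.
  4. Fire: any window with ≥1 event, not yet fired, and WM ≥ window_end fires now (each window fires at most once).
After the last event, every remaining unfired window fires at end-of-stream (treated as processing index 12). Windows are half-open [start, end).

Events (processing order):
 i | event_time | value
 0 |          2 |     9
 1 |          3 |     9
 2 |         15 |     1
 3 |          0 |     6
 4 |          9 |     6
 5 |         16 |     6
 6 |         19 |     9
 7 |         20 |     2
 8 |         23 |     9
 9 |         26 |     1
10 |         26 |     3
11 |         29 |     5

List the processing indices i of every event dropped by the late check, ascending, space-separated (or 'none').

i=0 t=2 v=9: → [2,8); WM=2
i=1 t=3 v=9: → [2,9); WM=3
i=2 t=15 v=1: → [15,21); WM=15
i=3 t=0 v=6: DROP (t<15-0); WM=15
i=4 t=9 v=6: DROP (t<15-0); WM=15
i=5 t=16 v=6: → [15,22); WM=16
i=6 t=19 v=9: → [15,25); WM=19
i=7 t=20 v=2: → [15,26); WM=20
i=8 t=23 v=9: → [15,29); WM=23
i=9 t=26 v=1: → [15,32); WM=26
i=10 t=26 v=3: → [15,32); WM=26
i=11 t=29 v=5: → [15,35); WM=29

3 4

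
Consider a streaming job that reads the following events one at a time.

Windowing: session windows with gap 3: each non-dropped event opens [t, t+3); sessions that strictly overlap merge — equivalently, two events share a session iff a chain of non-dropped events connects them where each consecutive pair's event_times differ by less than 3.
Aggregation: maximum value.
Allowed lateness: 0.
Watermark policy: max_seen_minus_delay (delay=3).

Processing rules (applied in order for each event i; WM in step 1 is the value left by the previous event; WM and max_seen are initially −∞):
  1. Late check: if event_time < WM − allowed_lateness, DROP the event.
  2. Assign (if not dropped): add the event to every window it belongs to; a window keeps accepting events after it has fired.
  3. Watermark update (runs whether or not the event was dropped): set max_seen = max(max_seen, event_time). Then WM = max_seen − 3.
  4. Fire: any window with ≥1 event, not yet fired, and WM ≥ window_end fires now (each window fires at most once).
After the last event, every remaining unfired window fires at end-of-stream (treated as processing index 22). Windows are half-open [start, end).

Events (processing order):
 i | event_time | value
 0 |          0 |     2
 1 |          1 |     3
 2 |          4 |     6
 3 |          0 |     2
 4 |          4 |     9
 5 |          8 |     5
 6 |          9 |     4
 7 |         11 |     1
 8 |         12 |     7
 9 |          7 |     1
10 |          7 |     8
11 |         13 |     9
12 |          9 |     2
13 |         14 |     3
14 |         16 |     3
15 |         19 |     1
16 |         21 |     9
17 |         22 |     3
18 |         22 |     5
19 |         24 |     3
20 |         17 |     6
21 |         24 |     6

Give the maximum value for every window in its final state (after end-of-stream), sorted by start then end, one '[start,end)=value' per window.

[0,4)=3 [4,7)=9 [8,19)=9 [19,27)=9

i=0 t=0 v=2: → [0,3); WM=-3
i=1 t=1 v=3: → [0,4); WM=-2
i=2 t=4 v=6: → [4,7); WM=1
i=3 t=0 v=2: DROP (t<1-0); WM=1
i=4 t=4 v=9: → [4,7); WM=1
i=5 t=8 v=5: → [8,11); WM=5
i=6 t=9 v=4: → [8,12); WM=6
i=7 t=11 v=1: → [8,14); WM=8
i=8 t=12 v=7: → [8,15); WM=9
i=9 t=7 v=1: DROP (t<9-0); WM=9
i=10 t=7 v=8: DROP (t<9-0); WM=9
i=11 t=13 v=9: → [8,16); WM=10
i=12 t=9 v=2: DROP (t<10-0); WM=10
i=13 t=14 v=3: → [8,17); WM=11
i=14 t=16 v=3: → [8,19); WM=13
i=15 t=19 v=1: → [19,22); WM=16
i=16 t=21 v=9: → [19,24); WM=18
i=17 t=22 v=3: → [19,25); WM=19
i=18 t=22 v=5: → [19,25); WM=19
i=19 t=24 v=3: → [19,27); WM=21
i=20 t=17 v=6: DROP (t<21-0); WM=21
i=21 t=24 v=6: → [19,27); WM=21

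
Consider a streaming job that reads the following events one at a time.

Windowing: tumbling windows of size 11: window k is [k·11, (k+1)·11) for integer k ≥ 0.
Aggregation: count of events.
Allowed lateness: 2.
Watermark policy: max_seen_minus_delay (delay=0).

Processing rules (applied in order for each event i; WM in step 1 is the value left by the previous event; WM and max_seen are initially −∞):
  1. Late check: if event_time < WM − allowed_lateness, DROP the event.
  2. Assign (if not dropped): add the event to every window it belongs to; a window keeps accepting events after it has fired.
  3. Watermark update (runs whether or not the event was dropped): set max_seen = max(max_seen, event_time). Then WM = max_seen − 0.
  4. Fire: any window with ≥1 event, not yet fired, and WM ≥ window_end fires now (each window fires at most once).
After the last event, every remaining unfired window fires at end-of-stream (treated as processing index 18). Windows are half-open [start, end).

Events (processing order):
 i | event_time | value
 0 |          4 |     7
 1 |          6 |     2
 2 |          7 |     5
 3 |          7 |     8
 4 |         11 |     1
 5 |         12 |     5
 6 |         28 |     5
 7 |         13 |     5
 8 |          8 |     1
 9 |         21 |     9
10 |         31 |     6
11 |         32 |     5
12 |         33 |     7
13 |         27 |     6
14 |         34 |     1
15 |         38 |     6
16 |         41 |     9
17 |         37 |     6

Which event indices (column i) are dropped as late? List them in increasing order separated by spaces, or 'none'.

7 8 9 13 17

i=0 t=4 v=7: → [0,11); WM=4
i=1 t=6 v=2: → [0,11); WM=6
i=2 t=7 v=5: → [0,11); WM=7
i=3 t=7 v=8: → [0,11); WM=7
i=4 t=11 v=1: → [11,22); WM=11; [0,11) fires=4
i=5 t=12 v=5: → [11,22); WM=12
i=6 t=28 v=5: → [22,33); WM=28; [11,22) fires=2
i=7 t=13 v=5: DROP (t<28-2); WM=28
i=8 t=8 v=1: DROP (t<28-2); WM=28
i=9 t=21 v=9: DROP (t<28-2); WM=28
i=10 t=31 v=6: → [22,33); WM=31
i=11 t=32 v=5: → [22,33); WM=32
i=12 t=33 v=7: → [33,44); WM=33; [22,33) fires=3
i=13 t=27 v=6: DROP (t<33-2); WM=33
i=14 t=34 v=1: → [33,44); WM=34
i=15 t=38 v=6: → [33,44); WM=38
i=16 t=41 v=9: → [33,44); WM=41
i=17 t=37 v=6: DROP (t<41-2); WM=41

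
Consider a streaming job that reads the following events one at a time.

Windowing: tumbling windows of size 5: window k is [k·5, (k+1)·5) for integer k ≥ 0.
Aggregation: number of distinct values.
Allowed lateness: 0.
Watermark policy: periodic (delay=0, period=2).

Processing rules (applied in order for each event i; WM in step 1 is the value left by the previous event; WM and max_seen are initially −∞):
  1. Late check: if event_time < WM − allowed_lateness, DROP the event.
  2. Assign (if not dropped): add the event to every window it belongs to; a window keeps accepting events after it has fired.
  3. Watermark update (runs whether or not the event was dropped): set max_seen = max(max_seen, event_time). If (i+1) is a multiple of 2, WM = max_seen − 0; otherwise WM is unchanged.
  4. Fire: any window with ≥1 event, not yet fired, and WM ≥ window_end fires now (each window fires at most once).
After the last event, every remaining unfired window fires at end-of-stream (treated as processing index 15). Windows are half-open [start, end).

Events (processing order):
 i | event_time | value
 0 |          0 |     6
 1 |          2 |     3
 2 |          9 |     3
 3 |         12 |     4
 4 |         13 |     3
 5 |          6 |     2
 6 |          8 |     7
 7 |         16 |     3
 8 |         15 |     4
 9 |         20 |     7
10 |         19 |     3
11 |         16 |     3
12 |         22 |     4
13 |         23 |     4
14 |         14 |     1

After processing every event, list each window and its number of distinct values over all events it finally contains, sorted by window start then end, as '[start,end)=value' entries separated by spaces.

i=0 t=0 v=6: → [0,5); WM=−∞
i=1 t=2 v=3: → [0,5); WM=2
i=2 t=9 v=3: → [5,10); WM=2
i=3 t=12 v=4: → [10,15); WM=12; [0,5) fires=2 [5,10) fires=1
i=4 t=13 v=3: → [10,15); WM=12
i=5 t=6 v=2: DROP (t<12-0); WM=13
i=6 t=8 v=7: DROP (t<13-0); WM=13
i=7 t=16 v=3: → [15,20); WM=16; [10,15) fires=2
i=8 t=15 v=4: DROP (t<16-0); WM=16
i=9 t=20 v=7: → [20,25); WM=20; [15,20) fires=1
i=10 t=19 v=3: DROP (t<20-0); WM=20
i=11 t=16 v=3: DROP (t<20-0); WM=20
i=12 t=22 v=4: → [20,25); WM=20
i=13 t=23 v=4: → [20,25); WM=23
i=14 t=14 v=1: DROP (t<23-0); WM=23

[0,5)=2 [5,10)=1 [10,15)=2 [15,20)=1 [20,25)=2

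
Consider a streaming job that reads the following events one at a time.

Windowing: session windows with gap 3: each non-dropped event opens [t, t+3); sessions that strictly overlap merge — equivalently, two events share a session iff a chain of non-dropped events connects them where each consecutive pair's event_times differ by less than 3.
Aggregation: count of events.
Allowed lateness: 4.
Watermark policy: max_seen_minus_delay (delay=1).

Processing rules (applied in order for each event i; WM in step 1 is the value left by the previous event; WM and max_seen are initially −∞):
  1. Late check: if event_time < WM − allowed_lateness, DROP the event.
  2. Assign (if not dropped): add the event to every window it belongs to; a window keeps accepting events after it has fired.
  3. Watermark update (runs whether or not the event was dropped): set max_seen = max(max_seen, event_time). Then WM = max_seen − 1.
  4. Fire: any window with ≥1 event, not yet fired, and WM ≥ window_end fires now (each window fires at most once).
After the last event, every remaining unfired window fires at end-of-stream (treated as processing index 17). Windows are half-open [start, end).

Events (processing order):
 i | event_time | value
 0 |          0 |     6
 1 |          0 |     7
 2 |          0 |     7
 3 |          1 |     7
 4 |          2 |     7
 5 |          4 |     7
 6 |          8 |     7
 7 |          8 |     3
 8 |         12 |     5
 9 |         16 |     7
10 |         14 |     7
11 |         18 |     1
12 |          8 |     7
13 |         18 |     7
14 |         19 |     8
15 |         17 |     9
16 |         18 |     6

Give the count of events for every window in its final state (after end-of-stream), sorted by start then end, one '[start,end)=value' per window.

[0,7)=6 [8,11)=2 [12,22)=8

i=0 t=0 v=6: → [0,3); WM=-1
i=1 t=0 v=7: → [0,3); WM=-1
i=2 t=0 v=7: → [0,3); WM=-1
i=3 t=1 v=7: → [0,4); WM=0
i=4 t=2 v=7: → [0,5); WM=1
i=5 t=4 v=7: → [0,7); WM=3
i=6 t=8 v=7: → [8,11); WM=7
i=7 t=8 v=3: → [8,11); WM=7
i=8 t=12 v=5: → [12,15); WM=11
i=9 t=16 v=7: → [16,19); WM=15
i=10 t=14 v=7: → [12,19); WM=15
i=11 t=18 v=1: → [12,21); WM=17
i=12 t=8 v=7: DROP (t<17-4); WM=17
i=13 t=18 v=7: → [12,21); WM=17
i=14 t=19 v=8: → [12,22); WM=18
i=15 t=17 v=9: → [12,22); WM=18
i=16 t=18 v=6: → [12,22); WM=18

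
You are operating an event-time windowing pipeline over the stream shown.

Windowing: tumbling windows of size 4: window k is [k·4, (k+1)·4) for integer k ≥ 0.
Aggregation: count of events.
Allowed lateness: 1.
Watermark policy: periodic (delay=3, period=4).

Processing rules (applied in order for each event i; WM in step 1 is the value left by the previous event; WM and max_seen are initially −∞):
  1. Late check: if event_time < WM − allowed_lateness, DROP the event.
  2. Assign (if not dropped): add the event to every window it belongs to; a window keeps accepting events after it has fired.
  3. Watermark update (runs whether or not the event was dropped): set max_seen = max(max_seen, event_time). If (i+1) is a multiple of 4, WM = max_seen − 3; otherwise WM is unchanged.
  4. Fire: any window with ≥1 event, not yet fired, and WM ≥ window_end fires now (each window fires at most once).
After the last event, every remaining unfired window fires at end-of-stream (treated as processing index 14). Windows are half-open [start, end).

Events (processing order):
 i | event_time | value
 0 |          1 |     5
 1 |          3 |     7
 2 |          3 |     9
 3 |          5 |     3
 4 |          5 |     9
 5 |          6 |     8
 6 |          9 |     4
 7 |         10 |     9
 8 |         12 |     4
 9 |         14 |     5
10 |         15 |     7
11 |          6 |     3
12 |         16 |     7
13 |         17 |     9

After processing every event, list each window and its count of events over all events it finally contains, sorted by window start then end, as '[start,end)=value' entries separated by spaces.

i=0 t=1 v=5: → [0,4); WM=−∞
i=1 t=3 v=7: → [0,4); WM=−∞
i=2 t=3 v=9: → [0,4); WM=−∞
i=3 t=5 v=3: → [4,8); WM=2
i=4 t=5 v=9: → [4,8); WM=2
i=5 t=6 v=8: → [4,8); WM=2
i=6 t=9 v=4: → [8,12); WM=2
i=7 t=10 v=9: → [8,12); WM=7; [0,4) fires=3
i=8 t=12 v=4: → [12,16); WM=7
i=9 t=14 v=5: → [12,16); WM=7
i=10 t=15 v=7: → [12,16); WM=7
i=11 t=6 v=3: → [4,8); WM=12; [4,8) fires=4 [8,12) fires=2
i=12 t=16 v=7: → [16,20); WM=12
i=13 t=17 v=9: → [16,20); WM=12

[0,4)=3 [4,8)=4 [8,12)=2 [12,16)=3 [16,20)=2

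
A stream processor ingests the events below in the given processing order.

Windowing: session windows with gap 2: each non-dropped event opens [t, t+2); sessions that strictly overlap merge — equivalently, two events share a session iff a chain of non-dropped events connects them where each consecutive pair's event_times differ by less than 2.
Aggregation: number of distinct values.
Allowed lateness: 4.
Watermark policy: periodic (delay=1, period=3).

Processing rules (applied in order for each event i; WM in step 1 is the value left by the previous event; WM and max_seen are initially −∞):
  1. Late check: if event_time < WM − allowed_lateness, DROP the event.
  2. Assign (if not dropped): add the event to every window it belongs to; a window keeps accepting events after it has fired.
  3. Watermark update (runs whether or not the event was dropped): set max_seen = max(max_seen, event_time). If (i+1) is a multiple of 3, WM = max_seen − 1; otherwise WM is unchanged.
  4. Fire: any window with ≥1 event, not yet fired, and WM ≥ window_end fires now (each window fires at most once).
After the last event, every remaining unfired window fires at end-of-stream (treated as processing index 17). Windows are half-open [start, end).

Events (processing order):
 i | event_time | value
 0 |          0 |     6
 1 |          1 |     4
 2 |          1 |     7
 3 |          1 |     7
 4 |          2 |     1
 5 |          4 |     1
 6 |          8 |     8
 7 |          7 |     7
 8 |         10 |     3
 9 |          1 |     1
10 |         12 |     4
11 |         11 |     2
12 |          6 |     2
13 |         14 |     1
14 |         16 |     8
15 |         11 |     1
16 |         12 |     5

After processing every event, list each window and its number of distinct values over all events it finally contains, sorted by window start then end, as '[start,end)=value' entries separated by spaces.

[0,4)=4 [4,6)=1 [7,10)=2 [10,14)=5 [14,16)=1 [16,18)=1

i=0 t=0 v=6: → [0,2); WM=−∞
i=1 t=1 v=4: → [0,3); WM=−∞
i=2 t=1 v=7: → [0,3); WM=0
i=3 t=1 v=7: → [0,3); WM=0
i=4 t=2 v=1: → [0,4); WM=0
i=5 t=4 v=1: → [4,6); WM=3
i=6 t=8 v=8: → [8,10); WM=3
i=7 t=7 v=7: → [7,10); WM=3
i=8 t=10 v=3: → [10,12); WM=9
i=9 t=1 v=1: DROP (t<9-4); WM=9
i=10 t=12 v=4: → [12,14); WM=9
i=11 t=11 v=2: → [10,14); WM=11
i=12 t=6 v=2: DROP (t<11-4); WM=11
i=13 t=14 v=1: → [14,16); WM=11
i=14 t=16 v=8: → [16,18); WM=15
i=15 t=11 v=1: → [10,14); WM=15
i=16 t=12 v=5: → [10,14); WM=15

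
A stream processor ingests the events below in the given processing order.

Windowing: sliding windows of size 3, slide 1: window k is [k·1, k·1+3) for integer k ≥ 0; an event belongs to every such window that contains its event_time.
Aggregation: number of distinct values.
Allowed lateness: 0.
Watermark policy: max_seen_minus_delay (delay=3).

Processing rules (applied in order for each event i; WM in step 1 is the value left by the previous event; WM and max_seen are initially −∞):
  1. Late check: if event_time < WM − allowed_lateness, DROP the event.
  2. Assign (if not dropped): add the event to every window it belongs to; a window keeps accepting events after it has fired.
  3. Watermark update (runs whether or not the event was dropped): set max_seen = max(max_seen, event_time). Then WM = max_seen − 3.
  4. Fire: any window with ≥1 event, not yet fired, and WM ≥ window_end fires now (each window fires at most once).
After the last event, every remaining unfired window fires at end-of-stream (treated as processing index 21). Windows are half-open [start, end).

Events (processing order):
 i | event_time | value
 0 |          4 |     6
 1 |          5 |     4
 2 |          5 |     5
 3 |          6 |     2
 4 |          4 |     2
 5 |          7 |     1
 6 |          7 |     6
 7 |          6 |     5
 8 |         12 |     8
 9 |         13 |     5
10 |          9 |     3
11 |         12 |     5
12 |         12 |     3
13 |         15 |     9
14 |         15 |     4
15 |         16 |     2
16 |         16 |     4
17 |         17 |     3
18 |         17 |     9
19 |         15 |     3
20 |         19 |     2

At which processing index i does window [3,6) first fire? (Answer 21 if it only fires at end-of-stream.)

i=0 t=4 v=6: → [4,7),[3,6),[2,5); WM=1
i=1 t=5 v=4: → [5,8),[4,7),[3,6); WM=2
i=2 t=5 v=5: → [5,8),[4,7),[3,6); WM=2
i=3 t=6 v=2: → [6,9),[5,8),[4,7); WM=3
i=4 t=4 v=2: → [4,7),[3,6),[2,5); WM=3
i=5 t=7 v=1: → [7,10),[6,9),[5,8); WM=4
i=6 t=7 v=6: → [7,10),[6,9),[5,8); WM=4
i=7 t=6 v=5: → [6,9),[5,8),[4,7); WM=4
i=8 t=12 v=8: → [12,15),[11,14),[10,13); WM=9; [2,5) fires=2 [3,6) fires=4 [4,7) fires=4 [5,8) fires=5 [6,9) fires=4
i=9 t=13 v=5: → [13,16),[12,15),[11,14); WM=10; [7,10) fires=2
i=10 t=9 v=3: DROP (t<10-0); WM=10
i=11 t=12 v=5: → [12,15),[11,14),[10,13); WM=10
i=12 t=12 v=3: → [12,15),[11,14),[10,13); WM=10
i=13 t=15 v=9: → [15,18),[14,17),[13,16); WM=12
i=14 t=15 v=4: → [15,18),[14,17),[13,16); WM=12
i=15 t=16 v=2: → [16,19),[15,18),[14,17); WM=13; [10,13) fires=3
i=16 t=16 v=4: → [16,19),[15,18),[14,17); WM=13
i=17 t=17 v=3: → [17,20),[16,19),[15,18); WM=14; [11,14) fires=3
i=18 t=17 v=9: → [17,20),[16,19),[15,18); WM=14
i=19 t=15 v=3: → [15,18),[14,17),[13,16); WM=14
i=20 t=19 v=2: → [19,22),[18,21),[17,20); WM=16; [12,15) fires=3 [13,16) fires=4

8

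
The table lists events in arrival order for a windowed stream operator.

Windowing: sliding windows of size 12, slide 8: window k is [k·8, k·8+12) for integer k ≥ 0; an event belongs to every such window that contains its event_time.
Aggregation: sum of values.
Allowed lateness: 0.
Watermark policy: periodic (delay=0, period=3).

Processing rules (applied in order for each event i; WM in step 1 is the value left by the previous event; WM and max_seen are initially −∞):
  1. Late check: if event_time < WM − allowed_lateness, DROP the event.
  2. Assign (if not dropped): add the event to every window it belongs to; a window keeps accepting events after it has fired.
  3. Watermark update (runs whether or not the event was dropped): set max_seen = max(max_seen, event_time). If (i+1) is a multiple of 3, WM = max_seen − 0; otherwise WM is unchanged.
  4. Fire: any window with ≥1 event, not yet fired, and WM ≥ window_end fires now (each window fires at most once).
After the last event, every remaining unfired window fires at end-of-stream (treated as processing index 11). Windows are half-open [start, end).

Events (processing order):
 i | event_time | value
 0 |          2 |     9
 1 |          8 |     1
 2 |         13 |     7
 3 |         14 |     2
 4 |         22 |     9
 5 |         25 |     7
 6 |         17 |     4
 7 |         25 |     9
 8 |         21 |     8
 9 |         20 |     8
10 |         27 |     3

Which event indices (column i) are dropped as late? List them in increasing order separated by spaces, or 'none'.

6 8 9

i=0 t=2 v=9: → [0,12); WM=−∞
i=1 t=8 v=1: → [8,20),[0,12); WM=−∞
i=2 t=13 v=7: → [8,20); WM=13; [0,12) fires=10
i=3 t=14 v=2: → [8,20); WM=13
i=4 t=22 v=9: → [16,28); WM=13
i=5 t=25 v=7: → [24,36),[16,28); WM=25; [8,20) fires=10
i=6 t=17 v=4: DROP (t<25-0); WM=25
i=7 t=25 v=9: → [24,36),[16,28); WM=25
i=8 t=21 v=8: DROP (t<25-0); WM=25
i=9 t=20 v=8: DROP (t<25-0); WM=25
i=10 t=27 v=3: → [24,36),[16,28); WM=25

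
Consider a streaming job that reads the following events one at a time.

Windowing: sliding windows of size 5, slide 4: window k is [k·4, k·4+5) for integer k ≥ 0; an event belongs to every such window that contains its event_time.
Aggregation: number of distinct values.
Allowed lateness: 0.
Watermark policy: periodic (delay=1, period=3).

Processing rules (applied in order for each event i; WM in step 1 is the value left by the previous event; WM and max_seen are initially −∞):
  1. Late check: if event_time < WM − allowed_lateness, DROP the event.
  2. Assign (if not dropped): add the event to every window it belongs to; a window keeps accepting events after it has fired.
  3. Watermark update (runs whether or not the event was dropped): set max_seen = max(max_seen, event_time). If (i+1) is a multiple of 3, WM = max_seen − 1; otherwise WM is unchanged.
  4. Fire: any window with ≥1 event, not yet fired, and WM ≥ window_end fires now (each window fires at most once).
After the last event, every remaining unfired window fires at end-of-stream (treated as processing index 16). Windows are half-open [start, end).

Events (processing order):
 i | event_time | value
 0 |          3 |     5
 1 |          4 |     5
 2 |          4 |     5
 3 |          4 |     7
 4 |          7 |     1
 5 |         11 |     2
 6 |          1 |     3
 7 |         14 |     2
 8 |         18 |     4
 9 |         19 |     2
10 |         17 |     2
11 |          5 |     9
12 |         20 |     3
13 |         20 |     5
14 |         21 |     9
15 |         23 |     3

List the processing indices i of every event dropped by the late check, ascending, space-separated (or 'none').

6 11

i=0 t=3 v=5: → [0,5); WM=−∞
i=1 t=4 v=5: → [4,9),[0,5); WM=−∞
i=2 t=4 v=5: → [4,9),[0,5); WM=3
i=3 t=4 v=7: → [4,9),[0,5); WM=3
i=4 t=7 v=1: → [4,9); WM=3
i=5 t=11 v=2: → [8,13); WM=10; [0,5) fires=2 [4,9) fires=3
i=6 t=1 v=3: DROP (t<10-0); WM=10
i=7 t=14 v=2: → [12,17); WM=10
i=8 t=18 v=4: → [16,21); WM=17; [8,13) fires=1 [12,17) fires=1
i=9 t=19 v=2: → [16,21); WM=17
i=10 t=17 v=2: → [16,21); WM=17
i=11 t=5 v=9: DROP (t<17-0); WM=18
i=12 t=20 v=3: → [20,25),[16,21); WM=18
i=13 t=20 v=5: → [20,25),[16,21); WM=18
i=14 t=21 v=9: → [20,25); WM=20
i=15 t=23 v=3: → [20,25); WM=20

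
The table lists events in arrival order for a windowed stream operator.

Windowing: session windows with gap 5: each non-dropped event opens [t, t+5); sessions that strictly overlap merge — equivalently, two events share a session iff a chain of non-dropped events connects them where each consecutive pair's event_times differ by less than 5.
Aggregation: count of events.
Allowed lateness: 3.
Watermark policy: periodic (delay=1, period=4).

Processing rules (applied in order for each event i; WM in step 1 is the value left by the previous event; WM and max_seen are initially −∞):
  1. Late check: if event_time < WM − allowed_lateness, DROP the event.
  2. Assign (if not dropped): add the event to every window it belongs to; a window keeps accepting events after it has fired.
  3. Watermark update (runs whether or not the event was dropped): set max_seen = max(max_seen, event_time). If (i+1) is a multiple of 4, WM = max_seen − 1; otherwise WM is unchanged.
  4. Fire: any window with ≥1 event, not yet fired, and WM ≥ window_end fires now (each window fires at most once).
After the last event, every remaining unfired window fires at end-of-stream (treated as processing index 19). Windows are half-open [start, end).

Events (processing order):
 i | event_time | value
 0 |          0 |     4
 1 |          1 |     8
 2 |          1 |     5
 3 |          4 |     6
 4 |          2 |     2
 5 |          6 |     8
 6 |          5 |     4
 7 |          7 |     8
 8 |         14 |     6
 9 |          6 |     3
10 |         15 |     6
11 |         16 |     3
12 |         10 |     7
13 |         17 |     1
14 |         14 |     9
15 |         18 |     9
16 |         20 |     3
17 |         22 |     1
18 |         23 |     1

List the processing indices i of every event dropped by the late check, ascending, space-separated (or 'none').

i=0 t=0 v=4: → [0,5); WM=−∞
i=1 t=1 v=8: → [0,6); WM=−∞
i=2 t=1 v=5: → [0,6); WM=−∞
i=3 t=4 v=6: → [0,9); WM=3
i=4 t=2 v=2: → [0,9); WM=3
i=5 t=6 v=8: → [0,11); WM=3
i=6 t=5 v=4: → [0,11); WM=3
i=7 t=7 v=8: → [0,12); WM=6
i=8 t=14 v=6: → [14,19); WM=6
i=9 t=6 v=3: → [0,12); WM=6
i=10 t=15 v=6: → [14,20); WM=6
i=11 t=16 v=3: → [14,21); WM=15
i=12 t=10 v=7: DROP (t<15-3); WM=15
i=13 t=17 v=1: → [14,22); WM=15
i=14 t=14 v=9: → [14,22); WM=15
i=15 t=18 v=9: → [14,23); WM=17
i=16 t=20 v=3: → [14,25); WM=17
i=17 t=22 v=1: → [14,27); WM=17
i=18 t=23 v=1: → [14,28); WM=17

12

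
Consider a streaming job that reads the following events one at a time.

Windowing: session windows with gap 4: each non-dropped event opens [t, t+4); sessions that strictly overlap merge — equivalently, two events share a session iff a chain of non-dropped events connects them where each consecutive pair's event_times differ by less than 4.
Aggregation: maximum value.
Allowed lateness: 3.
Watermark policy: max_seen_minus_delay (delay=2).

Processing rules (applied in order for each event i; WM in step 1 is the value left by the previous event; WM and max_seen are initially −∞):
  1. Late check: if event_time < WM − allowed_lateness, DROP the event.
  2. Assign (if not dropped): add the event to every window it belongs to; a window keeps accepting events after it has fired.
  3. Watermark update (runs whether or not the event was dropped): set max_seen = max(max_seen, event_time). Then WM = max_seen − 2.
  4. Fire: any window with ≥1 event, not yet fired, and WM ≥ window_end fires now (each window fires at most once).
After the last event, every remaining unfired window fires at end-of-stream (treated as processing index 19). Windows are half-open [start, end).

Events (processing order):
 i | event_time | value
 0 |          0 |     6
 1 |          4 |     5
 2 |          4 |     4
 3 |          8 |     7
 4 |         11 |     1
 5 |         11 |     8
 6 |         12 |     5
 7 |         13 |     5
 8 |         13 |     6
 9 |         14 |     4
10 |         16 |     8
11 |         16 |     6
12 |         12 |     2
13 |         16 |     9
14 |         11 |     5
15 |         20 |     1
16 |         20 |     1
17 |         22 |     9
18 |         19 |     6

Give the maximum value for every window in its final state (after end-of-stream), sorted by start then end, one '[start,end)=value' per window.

i=0 t=0 v=6: → [0,4); WM=-2
i=1 t=4 v=5: → [4,8); WM=2
i=2 t=4 v=4: → [4,8); WM=2
i=3 t=8 v=7: → [8,12); WM=6
i=4 t=11 v=1: → [8,15); WM=9
i=5 t=11 v=8: → [8,15); WM=9
i=6 t=12 v=5: → [8,16); WM=10
i=7 t=13 v=5: → [8,17); WM=11
i=8 t=13 v=6: → [8,17); WM=11
i=9 t=14 v=4: → [8,18); WM=12
i=10 t=16 v=8: → [8,20); WM=14
i=11 t=16 v=6: → [8,20); WM=14
i=12 t=12 v=2: → [8,20); WM=14
i=13 t=16 v=9: → [8,20); WM=14
i=14 t=11 v=5: → [8,20); WM=14
i=15 t=20 v=1: → [20,24); WM=18
i=16 t=20 v=1: → [20,24); WM=18
i=17 t=22 v=9: → [20,26); WM=20
i=18 t=19 v=6: → [8,26); WM=20

[0,4)=6 [4,8)=5 [8,26)=9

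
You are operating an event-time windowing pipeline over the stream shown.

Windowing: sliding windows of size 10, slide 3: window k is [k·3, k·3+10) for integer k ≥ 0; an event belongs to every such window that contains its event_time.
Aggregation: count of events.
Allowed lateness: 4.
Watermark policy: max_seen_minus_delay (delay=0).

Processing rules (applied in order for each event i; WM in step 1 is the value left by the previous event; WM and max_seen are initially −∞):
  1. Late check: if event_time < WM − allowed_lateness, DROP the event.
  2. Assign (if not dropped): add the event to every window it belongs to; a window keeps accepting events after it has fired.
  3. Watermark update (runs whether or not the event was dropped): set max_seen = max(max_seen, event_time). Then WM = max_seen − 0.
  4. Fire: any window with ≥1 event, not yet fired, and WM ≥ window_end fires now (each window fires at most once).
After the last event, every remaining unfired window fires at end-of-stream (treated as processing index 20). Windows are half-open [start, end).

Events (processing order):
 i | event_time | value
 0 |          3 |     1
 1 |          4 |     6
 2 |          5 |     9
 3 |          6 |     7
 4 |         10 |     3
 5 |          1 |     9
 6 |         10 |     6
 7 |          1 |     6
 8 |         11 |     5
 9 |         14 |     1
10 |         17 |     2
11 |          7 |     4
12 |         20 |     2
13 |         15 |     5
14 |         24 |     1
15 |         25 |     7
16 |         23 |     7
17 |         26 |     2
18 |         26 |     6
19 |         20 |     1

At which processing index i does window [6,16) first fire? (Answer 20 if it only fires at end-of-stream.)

i=0 t=3 v=1: → [3,13),[0,10); WM=3
i=1 t=4 v=6: → [3,13),[0,10); WM=4
i=2 t=5 v=9: → [3,13),[0,10); WM=5
i=3 t=6 v=7: → [6,16),[3,13),[0,10); WM=6
i=4 t=10 v=3: → [9,19),[6,16),[3,13); WM=10; [0,10) fires=4
i=5 t=1 v=9: DROP (t<10-4); WM=10
i=6 t=10 v=6: → [9,19),[6,16),[3,13); WM=10
i=7 t=1 v=6: DROP (t<10-4); WM=10
i=8 t=11 v=5: → [9,19),[6,16),[3,13); WM=11
i=9 t=14 v=1: → [12,22),[9,19),[6,16); WM=14; [3,13) fires=7
i=10 t=17 v=2: → [15,25),[12,22),[9,19); WM=17; [6,16) fires=5
i=11 t=7 v=4: DROP (t<17-4); WM=17
i=12 t=20 v=2: → [18,28),[15,25),[12,22); WM=20; [9,19) fires=5
i=13 t=15 v=5: DROP (t<20-4); WM=20
i=14 t=24 v=1: → [24,34),[21,31),[18,28),[15,25); WM=24; [12,22) fires=3
i=15 t=25 v=7: → [24,34),[21,31),[18,28); WM=25; [15,25) fires=3
i=16 t=23 v=7: → [21,31),[18,28),[15,25); WM=25
i=17 t=26 v=2: → [24,34),[21,31),[18,28); WM=26
i=18 t=26 v=6: → [24,34),[21,31),[18,28); WM=26
i=19 t=20 v=1: DROP (t<26-4); WM=26

10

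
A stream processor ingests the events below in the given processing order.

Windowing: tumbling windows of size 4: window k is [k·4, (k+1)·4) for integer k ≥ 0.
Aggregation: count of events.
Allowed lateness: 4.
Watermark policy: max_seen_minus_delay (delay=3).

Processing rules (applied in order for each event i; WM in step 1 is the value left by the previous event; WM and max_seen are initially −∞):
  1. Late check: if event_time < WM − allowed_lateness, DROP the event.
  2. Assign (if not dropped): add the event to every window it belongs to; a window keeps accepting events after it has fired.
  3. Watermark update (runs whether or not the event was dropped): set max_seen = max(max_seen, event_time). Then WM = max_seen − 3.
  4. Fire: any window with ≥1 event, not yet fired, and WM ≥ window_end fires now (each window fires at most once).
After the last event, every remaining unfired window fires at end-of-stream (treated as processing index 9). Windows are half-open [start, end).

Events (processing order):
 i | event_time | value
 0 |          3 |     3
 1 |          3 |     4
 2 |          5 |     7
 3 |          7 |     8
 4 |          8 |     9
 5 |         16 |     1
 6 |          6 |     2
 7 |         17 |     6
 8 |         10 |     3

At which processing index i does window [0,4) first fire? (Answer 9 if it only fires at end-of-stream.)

i=0 t=3 v=3: → [0,4); WM=0
i=1 t=3 v=4: → [0,4); WM=0
i=2 t=5 v=7: → [4,8); WM=2
i=3 t=7 v=8: → [4,8); WM=4; [0,4) fires=2
i=4 t=8 v=9: → [8,12); WM=5
i=5 t=16 v=1: → [16,20); WM=13; [4,8) fires=2 [8,12) fires=1
i=6 t=6 v=2: DROP (t<13-4); WM=13
i=7 t=17 v=6: → [16,20); WM=14
i=8 t=10 v=3: → [8,12); WM=14

3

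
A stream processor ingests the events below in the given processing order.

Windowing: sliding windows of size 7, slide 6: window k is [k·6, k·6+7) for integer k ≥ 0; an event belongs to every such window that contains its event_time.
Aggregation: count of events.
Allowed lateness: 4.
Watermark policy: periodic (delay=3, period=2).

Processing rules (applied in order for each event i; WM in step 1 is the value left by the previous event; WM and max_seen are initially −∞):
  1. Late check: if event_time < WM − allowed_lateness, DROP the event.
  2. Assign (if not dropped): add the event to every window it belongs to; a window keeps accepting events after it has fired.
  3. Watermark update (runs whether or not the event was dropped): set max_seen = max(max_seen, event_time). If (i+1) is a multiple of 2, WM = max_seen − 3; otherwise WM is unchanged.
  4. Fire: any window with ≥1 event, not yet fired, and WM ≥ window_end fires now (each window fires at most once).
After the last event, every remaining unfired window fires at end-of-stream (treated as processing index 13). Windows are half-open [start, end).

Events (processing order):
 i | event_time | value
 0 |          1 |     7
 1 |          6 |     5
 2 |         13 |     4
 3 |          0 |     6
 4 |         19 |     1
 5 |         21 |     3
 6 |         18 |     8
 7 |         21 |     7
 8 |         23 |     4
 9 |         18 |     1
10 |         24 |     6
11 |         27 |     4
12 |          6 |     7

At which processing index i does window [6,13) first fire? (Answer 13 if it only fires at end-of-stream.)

i=0 t=1 v=7: → [0,7); WM=−∞
i=1 t=6 v=5: → [6,13),[0,7); WM=3
i=2 t=13 v=4: → [12,19); WM=3
i=3 t=0 v=6: → [0,7); WM=10; [0,7) fires=3
i=4 t=19 v=1: → [18,25); WM=10
i=5 t=21 v=3: → [18,25); WM=18; [6,13) fires=1
i=6 t=18 v=8: → [18,25),[12,19); WM=18
i=7 t=21 v=7: → [18,25); WM=18
i=8 t=23 v=4: → [18,25); WM=18
i=9 t=18 v=1: → [18,25),[12,19); WM=20; [12,19) fires=3
i=10 t=24 v=6: → [24,31),[18,25); WM=20
i=11 t=27 v=4: → [24,31); WM=24
i=12 t=6 v=7: DROP (t<24-4); WM=24

5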